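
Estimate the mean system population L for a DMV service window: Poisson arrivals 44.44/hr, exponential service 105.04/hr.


ρ = λ/μ = 44.44/105.04 = 0.4231
L = ρ/(1−ρ) = 0.4231/(1 − 0.4231) = 0.4231/0.5769 = 0.7333

Final: 0.7333


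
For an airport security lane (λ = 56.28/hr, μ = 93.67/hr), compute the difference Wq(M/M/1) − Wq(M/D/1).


ρ = 56.28/93.67 = 0.6008
Wq(M/M/1) = ρ/(μ−λ) = 0.6008/37.39 = 0.01607 hr
Wq(M/D/1) = ρ/(2(μ−λ)) = 0.008035 hr
Savings = 0.01607 − 0.008035 = 0.008035 hr

Final: 0.008035 hr


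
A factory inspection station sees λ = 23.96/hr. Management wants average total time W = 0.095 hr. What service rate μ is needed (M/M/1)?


W = 1/(μ−λ) ⇒ μ − λ = 1/W = 1/0.095 = 10.5263
μ = λ + 1/W = 23.96 + 10.5263 = 34.4863 per hr

Final: 34.4863 /hr


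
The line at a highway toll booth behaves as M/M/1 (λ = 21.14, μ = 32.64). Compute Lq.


ρ = 21.14/32.64 = 0.6477
Lq = ρ²/(1−ρ) = 0.4195/0.3523 = 1.1906

Final: 1.1906


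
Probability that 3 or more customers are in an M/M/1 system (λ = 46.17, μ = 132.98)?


ρ = 46.17/132.98 = 0.3472
P(N ≥ n) = ρ^n = 0.3472^3 = 0.041852

Final: 0.041852


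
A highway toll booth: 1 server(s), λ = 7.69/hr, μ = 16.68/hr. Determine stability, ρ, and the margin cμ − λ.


Total capacity cμ = 1·16.68 = 16.68/hr
ρ = λ/(cμ) = 7.69/16.68 = 0.4610
Stable ⇔ ρ < 1: YES
Spare capacity = cμ − λ = 16.68 − 7.69 = 8.99/hr

Final: ρ = 0.4610; stable; margin = 8.99/hr


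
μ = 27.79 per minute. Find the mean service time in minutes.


Mean service time = 1/μ = 1/27.79 minute = 0.03598 minute
In minutes: 0.03598 × 1 = 0.03598 min

Final: 0.03598 min


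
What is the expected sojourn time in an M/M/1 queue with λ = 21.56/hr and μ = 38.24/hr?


W = 1/(μ−λ) = 1/(38.24 − 21.56) = 1/16.68 = 0.05995 hr

Final: 0.05995 hr


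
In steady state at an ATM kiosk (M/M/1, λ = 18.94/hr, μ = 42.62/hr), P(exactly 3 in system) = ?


ρ = 18.94/42.62 = 0.4444
P_n = (1−ρ)·ρ^n = (1 − 0.4444)·0.4444^3 = 0.5556·0.087761 = 0.048760

Final: 0.048760


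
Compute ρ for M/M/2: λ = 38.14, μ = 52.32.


ρ = λ/(cμ) = 38.14/(2·52.32) = 38.14/104.64 = 0.3645

Final: 0.3645


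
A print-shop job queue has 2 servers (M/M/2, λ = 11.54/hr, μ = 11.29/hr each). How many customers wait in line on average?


a = λ/μ = 1.0221; ρ = a/2 = 0.5111
P₀ = 0.323564
Lq = P₀·a^c·ρ / (c!·(1−ρ)²) = 0.323564·1.04478·0.5111/(2·0.23905)
= 0.36136

Final: 0.36136


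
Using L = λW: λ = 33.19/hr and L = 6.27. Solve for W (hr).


W = L/λ = 6.27/33.19 = 0.1889 hr

Final: 0.1889 hr


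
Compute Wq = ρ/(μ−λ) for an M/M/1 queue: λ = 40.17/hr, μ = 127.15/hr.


ρ = 40.17/127.15 = 0.3159
Wq = ρ/(μ−λ) = 0.3159/(127.15 − 40.17) = 0.3159/86.98 = 0.003632 hr

Final: 0.003632 hr


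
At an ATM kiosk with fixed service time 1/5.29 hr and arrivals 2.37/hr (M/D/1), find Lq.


ρ = 2.37/5.29 = 0.4480
M/D/1: Lq = ρ²/(2(1−ρ)) = 0.2007/(2·0.5520) = 0.18181

Final: 0.18181


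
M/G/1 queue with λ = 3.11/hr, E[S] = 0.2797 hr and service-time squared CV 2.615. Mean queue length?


ρ = λ·E[S] = 3.11·0.2797 = 0.8699
Lq = ρ²(1+C_s²)/(2(1−ρ)) = 0.7567·(1+2.615)/(2·0.1301)
= 0.7567·3.6150/0.2603 = 10.50985

Final: 10.50985


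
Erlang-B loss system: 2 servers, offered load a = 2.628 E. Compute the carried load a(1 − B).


B(2,2.628) = 0.487657 (Erlang-B)
Carried load = a(1 − B) = 2.628·(1 − 0.487657) = 2.628·0.512343 = 1.3464 E

Final: 1.3464 Erlangs


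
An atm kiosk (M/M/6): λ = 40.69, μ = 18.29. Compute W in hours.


a = 2.2247; ρ = 0.3708; P₀ = 0.107794
Lq = P₀·a^c·ρ/(c!(1−ρ)²) = 0.01700
Wq = Lq/λ = 0.01700/40.69 = 0.0004178 hr
W = Wq + 1/μ = 0.0004178 + 0.05467 = 0.05509 hr

Final: 0.05509 hr


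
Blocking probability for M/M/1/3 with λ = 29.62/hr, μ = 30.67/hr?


ρ = λ/μ = 29.62/30.67 = 0.9658
P_K = (1−ρ)ρ^K/(1−ρ^(K+1)) = (0.03424·0.900770)/(1 − 0.869932)
= 0.030838/0.130068 = 0.237092

Final: 0.237092


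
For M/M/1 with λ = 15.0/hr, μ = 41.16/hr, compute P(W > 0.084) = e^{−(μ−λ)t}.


W ~ Exponential(μ−λ) for M/M/1.
μ − λ = 41.16 − 15.0 = 26.1600
P(W > t) = e^{−(μ−λ)t} = e^{−2.1974} = 0.111087

Final: 0.111087


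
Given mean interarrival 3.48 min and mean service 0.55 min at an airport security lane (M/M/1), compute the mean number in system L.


λ = 60/3.48 = 17.2414 /hr
μ = 60/0.55 = 109.0909 /hr
ρ = λ/μ = 17.2414/109.0909 = 0.1580
L = ρ/(1−ρ) = 0.1580/0.8420 = 0.1877

Final: 0.1877


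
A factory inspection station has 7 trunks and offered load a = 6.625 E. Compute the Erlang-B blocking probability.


B(c,a) = (a^c/c!) / Σ_{k=0}^{c} a^k/k!
a^7/7! = 111.140064
Σ terms (k=0..7): 1.00000 + 6.62500 + 21.94531 + 48.46257 + 80.26612 + 106.35261 + 117.43101 + 111.14006 = 493.222689
B = 111.140064/493.222689 = 0.225334

Final: 0.225334


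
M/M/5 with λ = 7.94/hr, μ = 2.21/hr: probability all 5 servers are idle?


a = λ/μ = 7.94/2.21 = 3.5928; ρ = a/c = 0.7186
Σ_{k=0}^{4} a^k/k! (terms k=0..4) = 1.00000 + 3.59276 + 6.45396 + 7.72918 + 6.94227 = 25.71818
Tail: a^5/(5!(1−ρ)) = 598.60611/(120·0.2814) = 17.72400
P₀ = 1/(25.71818 + 17.72400) = 1/43.44218 = 0.023019

Final: 0.023019


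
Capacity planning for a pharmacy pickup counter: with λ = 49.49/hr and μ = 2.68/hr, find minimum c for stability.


Stability requires cμ > λ ⇔ c > λ/μ.
λ/μ = 49.49/2.68 = 18.4664
Minimum integer c = ⌊18.4664⌋ + 1 = 19
Check: 19·2.68 = 50.92 > 49.49, while 18·2.68 = 48.24 ≤ 49.49

Final: 19 servers


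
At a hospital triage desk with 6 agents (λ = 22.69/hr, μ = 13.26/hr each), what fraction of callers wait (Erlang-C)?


a = λ/μ = 1.7112; ρ = a/6 = 0.2852
P₀ = 0.180553 (from M/M/c formula)
C(c,a) = [a^c/(c!(1−ρ))]·P₀ = [25.10417/(720·0.7148)]·0.180553
= 0.04878·0.180553 = 0.008807

Final: 0.008807


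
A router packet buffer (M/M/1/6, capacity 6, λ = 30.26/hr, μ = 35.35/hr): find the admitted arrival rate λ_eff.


ρ = 0.8560; P_K = (1−ρ)ρ^6/(1−ρ^7) = 0.085419
λ_eff = λ(1 − P_K) = 30.26·(1 − 0.085419) = 30.26·0.914581 = 27.6752 /hr

Final: 27.6752 /hr


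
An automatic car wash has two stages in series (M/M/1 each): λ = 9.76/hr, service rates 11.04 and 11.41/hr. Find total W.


Each node sees arrival rate λ = 9.76/hr (tandem ⇒ throughput preserved).
W₁ = 1/(μ₁−λ) = 1/(11.04−9.76) = 0.78125 hr
W₂ = 1/(μ₂−λ) = 1/(11.41−9.76) = 0.60606 hr
W_total = W₁ + W₂ = 0.78125 + 0.60606 = 1.38731 hr

Final: 1.38731 hr


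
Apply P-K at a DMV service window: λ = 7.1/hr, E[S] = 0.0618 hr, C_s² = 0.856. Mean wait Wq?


ρ = λ·E[S] = 7.1·0.0618 = 0.4388
E[S²] = E[S]²(1+C_s²) = 0.0618²·(1+0.856) = 0.007089
Wq = λ·E[S²]/(2(1−ρ)) = 7.1·0.007089/(2·0.5612) = 0.04484 hr

Final: 0.04484 hr


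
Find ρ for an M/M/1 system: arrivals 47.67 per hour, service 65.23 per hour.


ρ = λ/μ = 47.67/65.23 = 0.7308

Final: 0.7308


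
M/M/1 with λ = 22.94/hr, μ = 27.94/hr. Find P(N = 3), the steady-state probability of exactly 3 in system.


ρ = 22.94/27.94 = 0.8210
P_n = (1−ρ)·ρ^n = (1 − 0.8210)·0.8210^3 = 0.1790·0.553479 = 0.099048

Final: 0.099048


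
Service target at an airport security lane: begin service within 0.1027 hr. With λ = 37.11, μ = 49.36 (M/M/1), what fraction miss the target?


ρ = 37.11/49.36 = 0.7518
P(Wq > t) = ρ·e^{−(μ−λ)t} = 0.7518·e^{−1.2581}
= 0.7518·0.284201 = 0.213669

Final: 0.213669


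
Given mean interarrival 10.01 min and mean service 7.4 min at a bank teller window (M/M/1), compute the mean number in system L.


λ = 60/10.01 = 5.9940 /hr
μ = 60/7.4 = 8.1081 /hr
ρ = λ/μ = 5.9940/8.1081 = 0.7393
L = ρ/(1−ρ) = 0.7393/0.2607 = 2.8352

Final: 2.8352


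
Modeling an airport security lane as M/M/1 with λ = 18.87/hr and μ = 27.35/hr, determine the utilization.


ρ = λ/μ = 18.87/27.35 = 0.6899

Final: 0.6899


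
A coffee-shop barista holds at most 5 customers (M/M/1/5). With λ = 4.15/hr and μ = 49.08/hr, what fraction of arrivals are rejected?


ρ = λ/μ = 4.15/49.08 = 0.08456
P_K = (1−ρ)ρ^K/(1−ρ^(K+1)) = (0.9154·0.000004322)/(1 − 0.0000003655)
= 0.000003957/1.000000 = 0.000003957

Final: 0.000003957


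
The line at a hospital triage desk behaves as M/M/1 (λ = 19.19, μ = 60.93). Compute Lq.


ρ = 19.19/60.93 = 0.3150
Lq = ρ²/(1−ρ) = 0.09919/0.6850 = 0.1448

Final: 0.1448


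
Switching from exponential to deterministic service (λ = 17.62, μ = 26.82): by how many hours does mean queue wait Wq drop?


ρ = 17.62/26.82 = 0.6570
Wq(M/M/1) = ρ/(μ−λ) = 0.6570/9.20 = 0.07141 hr
Wq(M/D/1) = ρ/(2(μ−λ)) = 0.03571 hr
Savings = 0.07141 − 0.03571 = 0.03571 hr

Final: 0.03571 hr


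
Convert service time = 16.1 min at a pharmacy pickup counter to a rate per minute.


μ = 1/(service time) in consistent units.
1 minute = 1 min, so μ = 1/16.1 = 0.06211 per minute

Final: 0.06211 /min


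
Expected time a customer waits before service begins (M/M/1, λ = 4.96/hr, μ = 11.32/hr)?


ρ = 4.96/11.32 = 0.4382
Wq = ρ/(μ−λ) = 0.4382/(11.32 − 4.96) = 0.4382/6.36 = 0.06889 hr

Final: 0.06889 hr


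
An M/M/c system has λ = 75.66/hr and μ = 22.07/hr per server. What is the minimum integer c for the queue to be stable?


Stability requires cμ > λ ⇔ c > λ/μ.
λ/μ = 75.66/22.07 = 3.4282
Minimum integer c = ⌊3.4282⌋ + 1 = 4
Check: 4·22.07 = 88.28 > 75.66, while 3·22.07 = 66.21 ≤ 75.66

Final: 4 servers


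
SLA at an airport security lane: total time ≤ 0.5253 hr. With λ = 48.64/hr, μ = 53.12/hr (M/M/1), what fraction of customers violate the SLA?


W ~ Exponential(μ−λ) for M/M/1.
μ − λ = 53.12 − 48.64 = 4.4800
P(W > t) = e^{−(μ−λ)t} = e^{−2.3533} = 0.095051

Final: 0.095051


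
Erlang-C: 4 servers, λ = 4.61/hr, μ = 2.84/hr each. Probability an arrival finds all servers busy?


a = λ/μ = 1.6232; ρ = a/4 = 0.4058
P₀ = 0.194538 (from M/M/c formula)
C(c,a) = [a^c/(c!(1−ρ))]·P₀ = [6.94273/(24·0.5942)]·0.194538
= 0.48685·0.194538 = 0.094710

Final: 0.094710


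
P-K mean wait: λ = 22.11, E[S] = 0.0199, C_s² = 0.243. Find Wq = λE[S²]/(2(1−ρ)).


ρ = λ·E[S] = 22.11·0.0199 = 0.4400
E[S²] = E[S]²(1+C_s²) = 0.0199²·(1+0.243) = 0.0004922
Wq = λ·E[S²]/(2(1−ρ)) = 22.11·0.0004922/(2·0.5600) = 0.009717 hr

Final: 0.009717 hr


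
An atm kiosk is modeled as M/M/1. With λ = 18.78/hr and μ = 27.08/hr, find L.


ρ = λ/μ = 18.78/27.08 = 0.6935
L = ρ/(1−ρ) = 0.6935/(1 − 0.6935) = 0.6935/0.3065 = 2.2627

Final: 2.2627


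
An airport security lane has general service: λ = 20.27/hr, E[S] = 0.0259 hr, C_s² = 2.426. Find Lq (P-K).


ρ = λ·E[S] = 20.27·0.0259 = 0.5250
Lq = ρ²(1+C_s²)/(2(1−ρ)) = 0.2756·(1+2.426)/(2·0.4750)
= 0.2756·3.4260/0.9500 = 0.99395

Final: 0.99395


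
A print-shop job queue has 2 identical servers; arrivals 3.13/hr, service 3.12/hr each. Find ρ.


ρ = λ/(cμ) = 3.13/(2·3.12) = 3.13/6.24 = 0.5016

Final: 0.5016


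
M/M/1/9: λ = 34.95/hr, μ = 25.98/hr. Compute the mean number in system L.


ρ = 34.95/25.98 = 1.3453
L = ρ[1 − (K+1)ρ^K + Kρ^(K+1)] / [(1−ρ)(1−ρ^(K+1))]
Numerator: 1.3453·(1 − 10·14.430198 + 9·19.412449) = 42.254873
Denominator: (-0.3453)·(-18.412449) = 6.357185
L = 42.254873/6.357185 = 6.6468

Final: 6.6468


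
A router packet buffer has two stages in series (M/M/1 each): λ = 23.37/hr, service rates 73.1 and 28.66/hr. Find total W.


Each node sees arrival rate λ = 23.37/hr (tandem ⇒ throughput preserved).
W₁ = 1/(μ₁−λ) = 1/(73.1−23.37) = 0.02011 hr
W₂ = 1/(μ₂−λ) = 1/(28.66−23.37) = 0.18904 hr
W_total = W₁ + W₂ = 0.02011 + 0.18904 = 0.20914 hr

Final: 0.20914 hr


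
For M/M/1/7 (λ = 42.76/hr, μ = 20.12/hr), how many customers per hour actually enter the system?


ρ = 2.1252; P_K = (1−ρ)ρ^7/(1−ρ^8) = 0.530742
λ_eff = λ(1 − P_K) = 42.76·(1 − 0.530742) = 42.76·0.469258 = 20.0655 /hr

Final: 20.0655 /hr


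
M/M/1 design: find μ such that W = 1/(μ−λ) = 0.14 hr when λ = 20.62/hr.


W = 1/(μ−λ) ⇒ μ − λ = 1/W = 1/0.14 = 7.1429
μ = λ + 1/W = 20.62 + 7.1429 = 27.7629 per hr

Final: 27.7629 /hr


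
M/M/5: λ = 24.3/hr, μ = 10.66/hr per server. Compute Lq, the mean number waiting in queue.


a = λ/μ = 2.2795; ρ = a/5 = 0.4559
P₀ = 0.100809
Lq = P₀·a^c·ρ / (c!·(1−ρ)²) = 0.100809·61.55245·0.4559/(120·0.29603)
= 0.07963

Final: 0.07963


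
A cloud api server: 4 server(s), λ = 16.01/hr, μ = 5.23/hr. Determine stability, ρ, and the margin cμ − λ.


Total capacity cμ = 4·5.23 = 20.92/hr
ρ = λ/(cμ) = 16.01/20.92 = 0.7653
Stable ⇔ ρ < 1: YES
Spare capacity = cμ − λ = 20.92 − 16.01 = 4.91/hr

Final: ρ = 0.7653; stable; margin = 4.91/hr


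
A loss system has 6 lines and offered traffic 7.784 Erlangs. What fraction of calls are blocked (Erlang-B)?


B(c,a) = (a^c/c!) / Σ_{k=0}^{c} a^k/k!
a^6/6! = 308.947345
Σ terms (k=0..6): 1.00000 + 7.78400 + 30.29533 + 78.60628 + 152.96782 + 238.14030 + 308.94734 = 817.741064
B = 308.947345/817.741064 = 0.377806

Final: 0.377806


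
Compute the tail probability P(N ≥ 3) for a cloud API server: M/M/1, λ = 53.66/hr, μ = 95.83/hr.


ρ = 53.66/95.83 = 0.5599
P(N ≥ n) = ρ^n = 0.5599^3 = 0.175569

Final: 0.175569


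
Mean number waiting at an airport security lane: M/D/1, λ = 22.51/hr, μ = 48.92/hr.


ρ = 22.51/48.92 = 0.4601
M/D/1: Lq = ρ²/(2(1−ρ)) = 0.2117/(2·0.5399) = 0.19609

Final: 0.19609


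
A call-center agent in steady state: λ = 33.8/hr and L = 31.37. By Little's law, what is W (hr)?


W = L/λ = 31.37/33.8 = 0.9281 hr

Final: 0.9281 hr


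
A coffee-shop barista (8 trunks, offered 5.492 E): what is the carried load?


B(8,5.492) = 0.094480 (Erlang-B)
Carried load = a(1 − B) = 5.492·(1 − 0.094480) = 5.492·0.905520 = 4.9731 E

Final: 4.9731 Erlangs


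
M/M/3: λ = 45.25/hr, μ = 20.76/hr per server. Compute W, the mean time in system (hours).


a = 2.1797; ρ = 0.7266; P₀ = 0.084267
Lq = P₀·a^c·ρ/(c!(1−ρ)²) = 1.41325
Wq = Lq/λ = 1.41325/45.25 = 0.03123 hr
W = Wq + 1/μ = 0.03123 + 0.04817 = 0.07940 hr

Final: 0.07940 hr


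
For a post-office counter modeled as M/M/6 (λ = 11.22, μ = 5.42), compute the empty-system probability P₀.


a = λ/μ = 11.22/5.42 = 2.0701; ρ = a/c = 0.3450
Σ_{k=0}^{5} a^k/k! (terms k=0..5) = 1.00000 + 2.07011 + 2.14268 + 1.47853 + 0.76518 + 0.31680 = 7.77330
Tail: a^6/(6!(1−ρ)) = 78.69759/(720·0.6550) = 0.16688
P₀ = 1/(7.77330 + 0.16688) = 1/7.94018 = 0.125942

Final: 0.125942


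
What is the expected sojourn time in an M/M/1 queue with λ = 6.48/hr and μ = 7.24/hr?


W = 1/(μ−λ) = 1/(7.24 − 6.48) = 1/0.7600 = 1.3158 hr

Final: 1.3158 hr


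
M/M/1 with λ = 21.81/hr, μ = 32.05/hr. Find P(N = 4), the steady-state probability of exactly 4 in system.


ρ = 21.81/32.05 = 0.6805
P_n = (1−ρ)·ρ^n = (1 − 0.6805)·0.6805^4 = 0.3195·0.214442 = 0.068514

Final: 0.068514


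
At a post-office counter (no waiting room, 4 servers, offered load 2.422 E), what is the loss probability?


B(c,a) = (a^c/c!) / Σ_{k=0}^{c} a^k/k!
a^4/4! = 1.433789
Σ terms (k=0..4): 1.00000 + 2.42200 + 2.93304 + 2.36794 + 1.43379 = 10.156774
B = 1.433789/10.156774 = 0.141166

Final: 0.141166


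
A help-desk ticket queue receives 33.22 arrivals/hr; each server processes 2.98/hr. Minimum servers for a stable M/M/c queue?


Stability requires cμ > λ ⇔ c > λ/μ.
λ/μ = 33.22/2.98 = 11.1477
Minimum integer c = ⌊11.1477⌋ + 1 = 12
Check: 12·2.98 = 35.76 > 33.22, while 11·2.98 = 32.78 ≤ 33.22

Final: 12 servers


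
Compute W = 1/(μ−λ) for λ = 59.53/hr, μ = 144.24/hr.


W = 1/(μ−λ) = 1/(144.24 − 59.53) = 1/84.71 = 0.01180 hr

Final: 0.01180 hr


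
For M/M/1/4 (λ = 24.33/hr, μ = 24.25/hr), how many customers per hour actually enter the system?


ρ = 1.0033; P_K = (1−ρ)ρ^4/(1−ρ^5) = 0.201320
λ_eff = λ(1 − P_K) = 24.33·(1 − 0.201320) = 24.33·0.798680 = 19.4319 /hr

Final: 19.4319 /hr


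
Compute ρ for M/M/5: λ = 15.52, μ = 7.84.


ρ = λ/(cμ) = 15.52/(5·7.84) = 15.52/39.20 = 0.3959

Final: 0.3959


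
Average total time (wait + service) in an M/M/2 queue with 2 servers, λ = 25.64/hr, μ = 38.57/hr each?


a = 0.6648; ρ = 0.3324; P₀ = 0.501070
Lq = P₀·a^c·ρ/(c!(1−ρ)²) = 0.08256
Wq = Lq/λ = 0.08256/25.64 = 0.003220 hr
W = Wq + 1/μ = 0.003220 + 0.02593 = 0.02915 hr

Final: 0.02915 hr


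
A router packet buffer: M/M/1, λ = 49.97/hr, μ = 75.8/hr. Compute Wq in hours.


ρ = 49.97/75.8 = 0.6592
Wq = ρ/(μ−λ) = 0.6592/(75.8 − 49.97) = 0.6592/25.83 = 0.02552 hr

Final: 0.02552 hr


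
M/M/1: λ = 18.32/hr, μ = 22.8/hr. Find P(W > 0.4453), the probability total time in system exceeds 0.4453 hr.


W ~ Exponential(μ−λ) for M/M/1.
μ − λ = 22.8 − 18.32 = 4.4800
P(W > t) = e^{−(μ−λ)t} = e^{−1.9949} = 0.136021

Final: 0.136021


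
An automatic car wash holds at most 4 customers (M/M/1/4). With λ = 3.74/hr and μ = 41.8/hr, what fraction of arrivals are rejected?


ρ = λ/μ = 3.74/41.8 = 0.08947
P_K = (1−ρ)ρ^K/(1−ρ^(K+1)) = (0.9105·0.00006409)/(1 − 0.000005734)
= 0.00005835/0.999994 = 0.00005835

Final: 0.00005835


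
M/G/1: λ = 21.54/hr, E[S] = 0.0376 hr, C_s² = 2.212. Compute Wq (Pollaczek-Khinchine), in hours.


ρ = λ·E[S] = 21.54·0.0376 = 0.8099
E[S²] = E[S]²(1+C_s²) = 0.0376²·(1+2.212) = 0.004541
Wq = λ·E[S²]/(2(1−ρ)) = 21.54·0.004541/(2·0.1901) = 0.25727 hr

Final: 0.25727 hr


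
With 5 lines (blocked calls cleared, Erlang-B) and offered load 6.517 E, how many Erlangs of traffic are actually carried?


B(5,6.517) = 0.395001 (Erlang-B)
Carried load = a(1 − B) = 6.517·(1 − 0.395001) = 6.517·0.604999 = 3.9428 E

Final: 3.9428 Erlangs


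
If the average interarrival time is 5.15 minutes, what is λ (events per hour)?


λ = 1/(interarrival time) in consistent units.
1 hour = 60 min, so λ = 60/5.15 = 11.6505 per hour

Final: 11.6505 /hr


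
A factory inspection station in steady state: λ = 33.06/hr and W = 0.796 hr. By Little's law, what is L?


L = λW = 33.06·0.796 = 26.3158

Final: 26.3158


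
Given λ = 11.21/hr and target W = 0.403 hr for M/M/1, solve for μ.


W = 1/(μ−λ) ⇒ μ − λ = 1/W = 1/0.403 = 2.4814
μ = λ + 1/W = 11.21 + 2.4814 = 13.6914 per hr

Final: 13.6914 /hr


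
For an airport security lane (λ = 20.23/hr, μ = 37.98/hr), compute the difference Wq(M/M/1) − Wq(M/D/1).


ρ = 20.23/37.98 = 0.5326
Wq(M/M/1) = ρ/(μ−λ) = 0.5326/17.75 = 0.03001 hr
Wq(M/D/1) = ρ/(2(μ−λ)) = 0.01500 hr
Savings = 0.03001 − 0.01500 = 0.01500 hr

Final: 0.01500 hr


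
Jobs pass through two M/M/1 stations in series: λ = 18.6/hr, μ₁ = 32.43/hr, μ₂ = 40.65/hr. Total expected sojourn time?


Each node sees arrival rate λ = 18.6/hr (tandem ⇒ throughput preserved).
W₁ = 1/(μ₁−λ) = 1/(32.43−18.6) = 0.07231 hr
W₂ = 1/(μ₂−λ) = 1/(40.65−18.6) = 0.04535 hr
W_total = W₁ + W₂ = 0.07231 + 0.04535 = 0.11766 hr

Final: 0.11766 hr


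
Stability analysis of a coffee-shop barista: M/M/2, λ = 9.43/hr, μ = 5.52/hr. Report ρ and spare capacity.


Total capacity cμ = 2·5.52 = 11.04/hr
ρ = λ/(cμ) = 9.43/11.04 = 0.8542
Stable ⇔ ρ < 1: YES
Spare capacity = cμ − λ = 11.04 − 9.43 = 1.61/hr

Final: ρ = 0.8542; stable; margin = 1.61/hr


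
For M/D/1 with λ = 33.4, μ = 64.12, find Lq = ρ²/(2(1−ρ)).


ρ = 33.4/64.12 = 0.5209
M/D/1: Lq = ρ²/(2(1−ρ)) = 0.2713/(2·0.4791) = 0.28317

Final: 0.28317


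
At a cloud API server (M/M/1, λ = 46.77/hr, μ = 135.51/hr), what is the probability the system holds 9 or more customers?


ρ = 46.77/135.51 = 0.3451
P(N ≥ n) = ρ^n = 0.3451^9 = 0.00006950

Final: 0.00006950


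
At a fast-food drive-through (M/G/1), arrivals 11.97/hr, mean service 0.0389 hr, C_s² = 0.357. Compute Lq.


ρ = λ·E[S] = 11.97·0.0389 = 0.4656
Lq = ρ²(1+C_s²)/(2(1−ρ)) = 0.2168·(1+0.357)/(2·0.5344)
= 0.2168·1.3570/1.0687 = 0.27529

Final: 0.27529


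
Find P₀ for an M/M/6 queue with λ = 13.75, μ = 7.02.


a = λ/μ = 13.75/7.02 = 1.9587; ρ = a/c = 0.3264
Σ_{k=0}^{5} a^k/k! (terms k=0..5) = 1.00000 + 1.95869 + 1.91823 + 1.25241 + 0.61327 + 0.24024 = 6.98284
Tail: a^6/(6!(1−ρ)) = 56.46684/(720·0.6736) = 0.11644
P₀ = 1/(6.98284 + 0.11644) = 1/7.09928 = 0.140859

Final: 0.140859


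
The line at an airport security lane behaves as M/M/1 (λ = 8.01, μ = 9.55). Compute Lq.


ρ = 8.01/9.55 = 0.8387
Lq = ρ²/(1−ρ) = 0.7035/0.1613 = 4.3626

Final: 4.3626


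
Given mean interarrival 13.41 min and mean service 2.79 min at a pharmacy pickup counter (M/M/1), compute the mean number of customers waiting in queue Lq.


λ = 60/13.41 = 4.4743 /hr
μ = 60/2.79 = 21.5054 /hr
ρ = λ/μ = 4.4743/21.5054 = 0.2081
Lq = ρ²/(1−ρ) = 0.04329/0.7919 = 0.05466

Final: 0.05466


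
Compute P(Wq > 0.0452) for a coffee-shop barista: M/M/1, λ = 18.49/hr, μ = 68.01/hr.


ρ = 18.49/68.01 = 0.2719
P(Wq > t) = ρ·e^{−(μ−λ)t} = 0.2719·e^{−2.2383}
= 0.2719·0.106639 = 0.028992

Final: 0.028992


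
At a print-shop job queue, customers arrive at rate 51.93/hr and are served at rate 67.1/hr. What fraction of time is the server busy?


ρ = λ/μ = 51.93/67.1 = 0.7739

Final: 0.7739


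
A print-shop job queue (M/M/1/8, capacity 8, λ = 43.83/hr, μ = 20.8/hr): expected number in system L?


ρ = 43.83/20.8 = 2.1072
L = ρ[1 − (K+1)ρ^K + Kρ^(K+1)] / [(1−ρ)(1−ρ^(K+1))]
Numerator: 2.1072·(1 − 9·388.745241 + 8·819.168457) = 6438.880899
Denominator: (-1.1072)·(-818.168457) = 905.885557
L = 6438.880899/905.885557 = 7.1078

Final: 7.1078


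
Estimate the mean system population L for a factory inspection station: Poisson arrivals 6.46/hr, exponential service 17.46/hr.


ρ = λ/μ = 6.46/17.46 = 0.3700
L = ρ/(1−ρ) = 0.3700/(1 − 0.3700) = 0.3700/0.6300 = 0.5873

Final: 0.5873


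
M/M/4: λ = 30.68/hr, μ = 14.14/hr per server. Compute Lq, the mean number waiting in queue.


a = λ/μ = 2.1697; ρ = a/4 = 0.5424
P₀ = 0.108176
Lq = P₀·a^c·ρ / (c!·(1−ρ)²) = 0.108176·22.16276·0.5424/(24·0.20937)
= 0.25881

Final: 0.25881


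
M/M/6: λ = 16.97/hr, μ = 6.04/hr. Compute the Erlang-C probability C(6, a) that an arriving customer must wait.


a = λ/μ = 2.8096; ρ = a/6 = 0.4683
P₀ = 0.059548 (from M/M/c formula)
C(c,a) = [a^c/(c!(1−ρ))]·P₀ = [491.89162/(720·0.5317)]·0.059548
= 1.28482·0.059548 = 0.076509

Final: 0.076509


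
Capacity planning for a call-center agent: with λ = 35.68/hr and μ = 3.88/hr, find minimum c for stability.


Stability requires cμ > λ ⇔ c > λ/μ.
λ/μ = 35.68/3.88 = 9.1959
Minimum integer c = ⌊9.1959⌋ + 1 = 10
Check: 10·3.88 = 38.80 > 35.68, while 9·3.88 = 34.92 ≤ 35.68

Final: 10 servers


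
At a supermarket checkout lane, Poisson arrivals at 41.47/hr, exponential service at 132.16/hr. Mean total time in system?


W = 1/(μ−λ) = 1/(132.16 − 41.47) = 1/90.69 = 0.01103 hr

Final: 0.01103 hr


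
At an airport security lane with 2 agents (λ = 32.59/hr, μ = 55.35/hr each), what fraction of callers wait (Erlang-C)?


a = λ/μ = 0.5888; ρ = a/2 = 0.2944
P₀ = 0.545118 (from M/M/c formula)
C(c,a) = [a^c/(c!(1−ρ))]·P₀ = [0.34668/(2·0.7056)]·0.545118
= 0.24567·0.545118 = 0.133917

Final: 0.133917


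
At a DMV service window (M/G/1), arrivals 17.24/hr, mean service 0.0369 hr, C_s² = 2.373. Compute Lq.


ρ = λ·E[S] = 17.24·0.0369 = 0.6362
Lq = ρ²(1+C_s²)/(2(1−ρ)) = 0.4047·(1+2.373)/(2·0.3638)
= 0.4047·3.3730/0.7277 = 1.87585

Final: 1.87585


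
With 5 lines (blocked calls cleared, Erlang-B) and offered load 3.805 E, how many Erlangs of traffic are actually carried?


B(5,3.805) = 0.181569 (Erlang-B)
Carried load = a(1 − B) = 3.805·(1 − 0.181569) = 3.805·0.818431 = 3.1141 E

Final: 3.1141 Erlangs


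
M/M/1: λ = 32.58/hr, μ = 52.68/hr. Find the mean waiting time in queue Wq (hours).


ρ = 32.58/52.68 = 0.6185
Wq = ρ/(μ−λ) = 0.6185/(52.68 − 32.58) = 0.6185/20.10 = 0.03077 hr

Final: 0.03077 hr


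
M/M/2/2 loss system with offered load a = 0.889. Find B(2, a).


B(c,a) = (a^c/c!) / Σ_{k=0}^{c} a^k/k!
a^2/2! = 0.395161
Σ terms (k=0..2): 1.00000 + 0.88900 + 0.39516 = 2.284161
B = 0.395161/2.284161 = 0.173000

Final: 0.173000


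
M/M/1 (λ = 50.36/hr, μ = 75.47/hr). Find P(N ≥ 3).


ρ = 50.36/75.47 = 0.6673
P(N ≥ n) = ρ^n = 0.6673^3 = 0.297122

Final: 0.297122


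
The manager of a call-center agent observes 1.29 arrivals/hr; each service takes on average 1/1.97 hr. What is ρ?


ρ = λ/μ = 1.29/1.97 = 0.6548

Final: 0.6548


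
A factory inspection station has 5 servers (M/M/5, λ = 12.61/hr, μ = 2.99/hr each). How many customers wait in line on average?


a = λ/μ = 4.2174; ρ = a/5 = 0.8435
P₀ = 0.009023
Lq = P₀·a^c·ρ / (c!·(1−ρ)²) = 0.009023·1334.19556·0.8435/(120·0.02450)
= 3.45394

Final: 3.45394


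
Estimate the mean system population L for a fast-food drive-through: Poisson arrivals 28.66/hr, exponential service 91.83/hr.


ρ = λ/μ = 28.66/91.83 = 0.3121
L = ρ/(1−ρ) = 0.3121/(1 − 0.3121) = 0.3121/0.6879 = 0.4537

Final: 0.4537


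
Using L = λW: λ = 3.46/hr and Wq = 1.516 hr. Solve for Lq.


Lq = λWq = 3.46·1.516 = 5.2454

Final: 5.2454


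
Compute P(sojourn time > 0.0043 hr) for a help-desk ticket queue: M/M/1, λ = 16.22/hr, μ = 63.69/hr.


W ~ Exponential(μ−λ) for M/M/1.
μ − λ = 63.69 − 16.22 = 47.4700
P(W > t) = e^{−(μ−λ)t} = e^{−0.2041} = 0.815364

Final: 0.815364


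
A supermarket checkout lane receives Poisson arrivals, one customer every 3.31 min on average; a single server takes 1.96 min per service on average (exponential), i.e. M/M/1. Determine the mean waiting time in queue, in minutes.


λ = 60/3.31 = 18.1269 /hr
μ = 60/1.96 = 30.6122 /hr
ρ = λ/μ = 18.1269/30.6122 = 0.5921
Wq = ρ/(μ−λ) = 0.5921/(30.6122−18.1269) = 0.04743 hr
In minutes: 0.04743·60 = 2.846 min

Final: 2.846 min


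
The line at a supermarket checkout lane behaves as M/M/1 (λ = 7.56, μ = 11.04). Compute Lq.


ρ = 7.56/11.04 = 0.6848
Lq = ρ²/(1−ρ) = 0.4689/0.3152 = 1.4876

Final: 1.4876


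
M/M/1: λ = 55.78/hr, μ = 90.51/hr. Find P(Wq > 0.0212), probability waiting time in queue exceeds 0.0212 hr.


ρ = 55.78/90.51 = 0.6163
P(Wq > t) = ρ·e^{−(μ−λ)t} = 0.6163·e^{−0.7363}
= 0.6163·0.478894 = 0.295135

Final: 0.295135


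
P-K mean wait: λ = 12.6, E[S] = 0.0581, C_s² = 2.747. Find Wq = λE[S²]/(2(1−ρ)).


ρ = λ·E[S] = 12.6·0.0581 = 0.7321
E[S²] = E[S]²(1+C_s²) = 0.0581²·(1+2.747) = 0.012648
Wq = λ·E[S²]/(2(1−ρ)) = 12.6·0.012648/(2·0.2679) = 0.29740 hr

Final: 0.29740 hr


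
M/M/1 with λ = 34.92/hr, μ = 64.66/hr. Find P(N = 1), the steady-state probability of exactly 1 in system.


ρ = 34.92/64.66 = 0.5401
P_n = (1−ρ)·ρ^n = (1 − 0.5401)·0.5401^1 = 0.4599·0.540056 = 0.248396

Final: 0.248396


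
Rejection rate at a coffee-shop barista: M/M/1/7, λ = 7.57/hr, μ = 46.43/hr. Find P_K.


ρ = λ/μ = 7.57/46.43 = 0.1630
P_K = (1−ρ)ρ^K/(1−ρ^(K+1)) = (0.8370·0.000003063)/(1 − 0.0000004993)
= 0.000002563/1.000000 = 0.000002563

Final: 0.000002563


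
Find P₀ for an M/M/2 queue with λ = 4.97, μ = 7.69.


a = λ/μ = 4.97/7.69 = 0.6463; ρ = a/c = 0.3231
Σ_{k=0}^{1} a^k/k! (terms k=0..1) = 1.00000 + 0.64629 = 1.64629
Tail: a^2/(2!(1−ρ)) = 0.41770/(2·0.6769) = 0.30856
P₀ = 1/(1.64629 + 0.30856) = 1/1.95485 = 0.511548

Final: 0.511548


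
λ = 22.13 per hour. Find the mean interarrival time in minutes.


Mean interarrival time = 1/λ = 1/22.13 hour = 0.04519 hour
In minutes: 0.04519 × 60 = 2.7113 min

Final: 2.7113 min


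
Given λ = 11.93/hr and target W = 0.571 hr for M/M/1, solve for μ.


W = 1/(μ−λ) ⇒ μ − λ = 1/W = 1/0.571 = 1.7513
μ = λ + 1/W = 11.93 + 1.7513 = 13.6813 per hr

Final: 13.6813 /hr


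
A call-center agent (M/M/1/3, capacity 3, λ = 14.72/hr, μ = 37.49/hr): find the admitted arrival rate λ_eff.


ρ = 0.3926; P_K = (1−ρ)ρ^3/(1−ρ^4) = 0.037659
λ_eff = λ(1 − P_K) = 14.72·(1 − 0.037659) = 14.72·0.962341 = 14.1657 /hr

Final: 14.1657 /hr


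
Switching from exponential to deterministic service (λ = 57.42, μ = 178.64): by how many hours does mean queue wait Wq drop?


ρ = 57.42/178.64 = 0.3214
Wq(M/M/1) = ρ/(μ−λ) = 0.3214/121.22 = 0.002652 hr
Wq(M/D/1) = ρ/(2(μ−λ)) = 0.001326 hr
Savings = 0.002652 − 0.001326 = 0.001326 hr

Final: 0.001326 hr


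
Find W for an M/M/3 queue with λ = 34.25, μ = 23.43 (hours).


a = 1.4618; ρ = 0.4873; P₀ = 0.219993
Lq = P₀·a^c·ρ/(c!(1−ρ)²) = 0.21228
Wq = Lq/λ = 0.21228/34.25 = 0.006198 hr
W = Wq + 1/μ = 0.006198 + 0.04268 = 0.04888 hr

Final: 0.04888 hr


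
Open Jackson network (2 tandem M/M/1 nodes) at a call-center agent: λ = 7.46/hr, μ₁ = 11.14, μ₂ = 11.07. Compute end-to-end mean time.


Each node sees arrival rate λ = 7.46/hr (tandem ⇒ throughput preserved).
W₁ = 1/(μ₁−λ) = 1/(11.14−7.46) = 0.27174 hr
W₂ = 1/(μ₂−λ) = 1/(11.07−7.46) = 0.27701 hr
W_total = W₁ + W₂ = 0.27174 + 0.27701 = 0.54875 hr

Final: 0.54875 hr


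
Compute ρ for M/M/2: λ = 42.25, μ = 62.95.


ρ = λ/(cμ) = 42.25/(2·62.95) = 42.25/125.90 = 0.3356

Final: 0.3356


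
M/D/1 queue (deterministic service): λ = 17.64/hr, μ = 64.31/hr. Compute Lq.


ρ = 17.64/64.31 = 0.2743
M/D/1: Lq = ρ²/(2(1−ρ)) = 0.07524/(2·0.7257) = 0.05184

Final: 0.05184


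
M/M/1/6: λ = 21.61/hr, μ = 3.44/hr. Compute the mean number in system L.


ρ = 21.61/3.44 = 6.2820
L = ρ[1 − (K+1)ρ^K + Kρ^(K+1)] / [(1−ρ)(1−ρ^(K+1))]
Numerator: 6.2820·(1 − 7·61457.932466 + 6·386077.302498) = 11849436.978983
Denominator: (-5.2820)·(-386076.302498) = 2039246.051274
L = 11849436.978983/2039246.051274 = 5.8107

Final: 5.8107


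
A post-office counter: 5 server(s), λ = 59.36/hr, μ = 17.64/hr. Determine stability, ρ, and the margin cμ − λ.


Total capacity cμ = 5·17.64 = 88.20/hr
ρ = λ/(cμ) = 59.36/88.20 = 0.6730
Stable ⇔ ρ < 1: YES
Spare capacity = cμ − λ = 88.20 − 59.36 = 28.84/hr

Final: ρ = 0.6730; stable; margin = 28.84/hr


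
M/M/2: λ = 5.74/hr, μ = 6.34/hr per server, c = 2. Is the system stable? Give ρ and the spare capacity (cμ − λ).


Total capacity cμ = 2·6.34 = 12.68/hr
ρ = λ/(cμ) = 5.74/12.68 = 0.4527
Stable ⇔ ρ < 1: YES
Spare capacity = cμ − λ = 12.68 − 5.74 = 6.94/hr

Final: ρ = 0.4527; stable; margin = 6.94/hr


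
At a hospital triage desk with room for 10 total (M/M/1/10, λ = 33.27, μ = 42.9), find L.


ρ = 33.27/42.9 = 0.7755
L = ρ[1 − (K+1)ρ^K + Kρ^(K+1)] / [(1−ρ)(1−ρ^(K+1))]
Numerator: 0.7755·(1 − 11·0.078696 + 10·0.061031) = 0.577494
Denominator: (0.2245)·(0.938969) = 0.210776
L = 0.577494/0.210776 = 2.7399

Final: 2.7399


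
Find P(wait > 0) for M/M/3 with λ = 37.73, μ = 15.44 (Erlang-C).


a = λ/μ = 2.4437; ρ = a/3 = 0.8146
P₀ = 0.051168 (from M/M/c formula)
C(c,a) = [a^c/(c!(1−ρ))]·P₀ = [14.59212/(6·0.1854)]·0.051168
= 13.11423·0.051168 = 0.671024

Final: 0.671024


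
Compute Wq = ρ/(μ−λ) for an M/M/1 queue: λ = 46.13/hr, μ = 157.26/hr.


ρ = 46.13/157.26 = 0.2933
Wq = ρ/(μ−λ) = 0.2933/(157.26 − 46.13) = 0.2933/111.13 = 0.002640 hr

Final: 0.002640 hr


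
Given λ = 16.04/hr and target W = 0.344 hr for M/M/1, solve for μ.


W = 1/(μ−λ) ⇒ μ − λ = 1/W = 1/0.344 = 2.9070
μ = λ + 1/W = 16.04 + 2.9070 = 18.9470 per hr

Final: 18.9470 /hr


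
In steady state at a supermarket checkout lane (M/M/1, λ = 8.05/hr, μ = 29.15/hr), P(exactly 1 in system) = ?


ρ = 8.05/29.15 = 0.2762
P_n = (1−ρ)·ρ^n = (1 − 0.2762)·0.2762^1 = 0.7238·0.276158 = 0.199895

Final: 0.199895


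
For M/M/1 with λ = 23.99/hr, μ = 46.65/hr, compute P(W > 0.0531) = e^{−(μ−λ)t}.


W ~ Exponential(μ−λ) for M/M/1.
μ − λ = 46.65 − 23.99 = 22.6600
P(W > t) = e^{−(μ−λ)t} = e^{−1.2032} = 0.300218

Final: 0.300218


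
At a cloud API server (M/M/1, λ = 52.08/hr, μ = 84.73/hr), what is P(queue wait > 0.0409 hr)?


ρ = 52.08/84.73 = 0.6147
P(Wq > t) = ρ·e^{−(μ−λ)t} = 0.6147·e^{−1.3354}
= 0.6147·0.263057 = 0.161690

Final: 0.161690


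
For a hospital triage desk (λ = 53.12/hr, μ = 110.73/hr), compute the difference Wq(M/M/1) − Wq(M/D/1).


ρ = 53.12/110.73 = 0.4797
Wq(M/M/1) = ρ/(μ−λ) = 0.4797/57.61 = 0.008327 hr
Wq(M/D/1) = ρ/(2(μ−λ)) = 0.004164 hr
Savings = 0.008327 − 0.004164 = 0.004164 hr

Final: 0.004164 hr


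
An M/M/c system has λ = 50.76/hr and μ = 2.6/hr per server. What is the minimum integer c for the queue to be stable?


Stability requires cμ > λ ⇔ c > λ/μ.
λ/μ = 50.76/2.6 = 19.5231
Minimum integer c = ⌊19.5231⌋ + 1 = 20
Check: 20·2.6 = 52.00 > 50.76, while 19·2.6 = 49.40 ≤ 50.76

Final: 20 servers


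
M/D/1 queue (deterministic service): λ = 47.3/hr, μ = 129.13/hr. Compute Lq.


ρ = 47.3/129.13 = 0.3663
M/D/1: Lq = ρ²/(2(1−ρ)) = 0.1342/(2·0.6337) = 0.10587

Final: 0.10587


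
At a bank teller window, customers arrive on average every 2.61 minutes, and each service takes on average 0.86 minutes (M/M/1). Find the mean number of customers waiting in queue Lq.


λ = 60/2.61 = 22.9885 /hr
μ = 60/0.86 = 69.7674 /hr
ρ = λ/μ = 22.9885/69.7674 = 0.3295
Lq = ρ²/(1−ρ) = 0.1086/0.6705 = 0.1619

Final: 0.1619


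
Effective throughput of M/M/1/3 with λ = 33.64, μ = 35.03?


ρ = 0.9603; P_K = (1−ρ)ρ^3/(1−ρ^4) = 0.235028
λ_eff = λ(1 − P_K) = 33.64·(1 − 0.235028) = 33.64·0.764972 = 25.7337 /hr

Final: 25.7337 /hr


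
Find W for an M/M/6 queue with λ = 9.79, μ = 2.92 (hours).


a = 3.3527; ρ = 0.5588; P₀ = 0.033874
Lq = P₀·a^c·ρ/(c!(1−ρ)²) = 0.19182
Wq = Lq/λ = 0.19182/9.79 = 0.01959 hr
W = Wq + 1/μ = 0.01959 + 0.34247 = 0.36206 hr

Final: 0.36206 hr


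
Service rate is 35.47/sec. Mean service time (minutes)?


Mean service time = 1/μ = 1/35.47 second = 0.02819 second
In minutes: 0.02819 × 0.0166667 = 0.0004699 min

Final: 0.0004699 min


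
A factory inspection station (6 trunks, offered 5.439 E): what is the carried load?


B(6,5.439) = 0.224543 (Erlang-B)
Carried load = a(1 − B) = 5.439·(1 − 0.224543) = 5.439·0.775457 = 4.2177 E

Final: 4.2177 Erlangs


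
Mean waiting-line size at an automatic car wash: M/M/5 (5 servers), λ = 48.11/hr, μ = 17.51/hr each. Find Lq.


a = λ/μ = 2.7476; ρ = a/5 = 0.5495
P₀ = 0.061537
Lq = P₀·a^c·ρ / (c!·(1−ρ)²) = 0.061537·156.58352·0.5495/(120·0.20294)
= 0.21743

Final: 0.21743


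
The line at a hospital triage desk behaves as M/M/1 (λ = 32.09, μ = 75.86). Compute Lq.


ρ = 32.09/75.86 = 0.4230
Lq = ρ²/(1−ρ) = 0.1789/0.5770 = 0.3101

Final: 0.3101


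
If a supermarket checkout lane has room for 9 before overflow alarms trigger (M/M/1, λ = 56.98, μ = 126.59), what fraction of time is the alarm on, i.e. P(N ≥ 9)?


ρ = 56.98/126.59 = 0.4501
P(N ≥ n) = ρ^n = 0.4501^9 = 0.0007584

Final: 0.0007584


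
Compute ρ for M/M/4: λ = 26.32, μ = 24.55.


ρ = λ/(cμ) = 26.32/(4·24.55) = 26.32/98.20 = 0.2680

Final: 0.2680


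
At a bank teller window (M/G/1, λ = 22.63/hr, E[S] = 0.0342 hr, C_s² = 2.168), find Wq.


ρ = λ·E[S] = 22.63·0.0342 = 0.7739
E[S²] = E[S]²(1+C_s²) = 0.0342²·(1+2.168) = 0.003705
Wq = λ·E[S²]/(2(1−ρ)) = 22.63·0.003705/(2·0.2261) = 0.18547 hr

Final: 0.18547 hr


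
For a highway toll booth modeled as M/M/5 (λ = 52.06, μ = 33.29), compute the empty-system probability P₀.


a = λ/μ = 52.06/33.29 = 1.5638; ρ = a/c = 0.3128
Σ_{k=0}^{4} a^k/k! (terms k=0..4) = 1.00000 + 1.56383 + 1.22279 + 0.63741 + 0.24920 = 4.67323
Tail: a^5/(5!(1−ρ)) = 9.35302/(120·0.6872) = 0.11341
P₀ = 1/(4.67323 + 0.11341) = 1/4.78665 = 0.208915

Final: 0.208915


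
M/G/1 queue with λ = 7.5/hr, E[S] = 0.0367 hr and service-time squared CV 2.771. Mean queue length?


ρ = λ·E[S] = 7.5·0.0367 = 0.2753
Lq = ρ²(1+C_s²)/(2(1−ρ)) = 0.07576·(1+2.771)/(2·0.7248)
= 0.07576·3.7710/1.4495 = 0.19710

Final: 0.19710


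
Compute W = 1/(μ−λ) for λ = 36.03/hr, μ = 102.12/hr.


W = 1/(μ−λ) = 1/(102.12 − 36.03) = 1/66.09 = 0.01513 hr

Final: 0.01513 hr


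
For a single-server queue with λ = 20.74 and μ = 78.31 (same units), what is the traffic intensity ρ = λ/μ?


ρ = λ/μ = 20.74/78.31 = 0.2648

Final: 0.2648


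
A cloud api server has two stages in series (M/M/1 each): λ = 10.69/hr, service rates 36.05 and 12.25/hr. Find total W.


Each node sees arrival rate λ = 10.69/hr (tandem ⇒ throughput preserved).
W₁ = 1/(μ₁−λ) = 1/(36.05−10.69) = 0.03943 hr
W₂ = 1/(μ₂−λ) = 1/(12.25−10.69) = 0.64103 hr
W_total = W₁ + W₂ = 0.03943 + 0.64103 = 0.68046 hr

Final: 0.68046 hr


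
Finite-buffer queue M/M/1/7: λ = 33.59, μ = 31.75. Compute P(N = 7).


ρ = λ/μ = 33.59/31.75 = 1.0580
P_K = (1−ρ)ρ^K/(1−ρ^(K+1)) = (-0.05795·1.483419)/(1 − 1.569388)
= -0.085968/-0.569388 = 0.150984

Final: 0.150984


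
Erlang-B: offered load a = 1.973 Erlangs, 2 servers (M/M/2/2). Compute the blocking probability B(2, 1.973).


B(c,a) = (a^c/c!) / Σ_{k=0}^{c} a^k/k!
a^2/2! = 1.946365
Σ terms (k=0..2): 1.00000 + 1.97300 + 1.94636 = 4.919365
B = 1.946365/4.919365 = 0.395654

Final: 0.395654


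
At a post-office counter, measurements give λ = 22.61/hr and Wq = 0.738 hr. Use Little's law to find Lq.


Lq = λWq = 22.61·0.738 = 16.6862

Final: 16.6862


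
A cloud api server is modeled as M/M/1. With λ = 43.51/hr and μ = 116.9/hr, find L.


ρ = λ/μ = 43.51/116.9 = 0.3722
L = ρ/(1−ρ) = 0.3722/(1 − 0.3722) = 0.3722/0.6278 = 0.5929

Final: 0.5929


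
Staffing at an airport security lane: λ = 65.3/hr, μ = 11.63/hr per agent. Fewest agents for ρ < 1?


Stability requires cμ > λ ⇔ c > λ/μ.
λ/μ = 65.3/11.63 = 5.6148
Minimum integer c = ⌊5.6148⌋ + 1 = 6
Check: 6·11.63 = 69.78 > 65.3, while 5·11.63 = 58.15 ≤ 65.3

Final: 6 servers


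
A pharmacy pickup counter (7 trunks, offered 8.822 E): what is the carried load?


B(7,8.822) = 0.352519 (Erlang-B)
Carried load = a(1 − B) = 8.822·(1 − 0.352519) = 8.822·0.647481 = 5.7121 E

Final: 5.7121 Erlangs


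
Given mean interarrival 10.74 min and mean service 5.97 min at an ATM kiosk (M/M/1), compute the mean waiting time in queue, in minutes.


λ = 60/10.74 = 5.5866 /hr
μ = 60/5.97 = 10.0503 /hr
ρ = λ/μ = 5.5866/10.0503 = 0.5559
Wq = ρ/(μ−λ) = 0.5559/(10.0503−5.5866) = 0.12453 hr
In minutes: 0.12453·60 = 7.472 min

Final: 7.472 min


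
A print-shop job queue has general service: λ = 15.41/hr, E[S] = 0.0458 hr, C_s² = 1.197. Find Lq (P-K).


ρ = λ·E[S] = 15.41·0.0458 = 0.7058
Lq = ρ²(1+C_s²)/(2(1−ρ)) = 0.4981·(1+1.197)/(2·0.2942)
= 0.4981·2.1970/0.5884 = 1.85978

Final: 1.85978


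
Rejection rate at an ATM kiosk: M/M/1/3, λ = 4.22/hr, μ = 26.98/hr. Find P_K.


ρ = λ/μ = 4.22/26.98 = 0.1564
P_K = (1−ρ)ρ^K/(1−ρ^(K+1)) = (0.8436·0.003827)/(1 − 0.0005985)
= 0.003228/0.999401 = 0.003230

Final: 0.003230
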